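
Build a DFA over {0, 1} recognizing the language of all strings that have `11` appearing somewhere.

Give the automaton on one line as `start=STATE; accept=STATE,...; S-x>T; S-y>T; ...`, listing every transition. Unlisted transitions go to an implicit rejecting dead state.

start=A; accept=C; A-0>A; A-1>B; B-0>A; B-1>C; C-0>C; C-1>C

Track how much of `11` has been matched so far: state A is no progress, C is the absorbing accept state reached once `11` has occurred. Intermediate states record partial matches; on a mismatch, fall back to the longest reusable overlap.
With 3 states:
       0  1 
>  A   A  B 
   B   A  C 
 * C   C  C 
(> = start, * = accepting)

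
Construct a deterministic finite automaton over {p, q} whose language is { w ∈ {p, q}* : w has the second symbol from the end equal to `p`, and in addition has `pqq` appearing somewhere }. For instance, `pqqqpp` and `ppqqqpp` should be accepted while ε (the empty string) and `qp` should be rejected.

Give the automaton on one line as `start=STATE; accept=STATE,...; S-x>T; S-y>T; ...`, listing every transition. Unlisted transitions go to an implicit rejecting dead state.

start=S0; accept=S9,S10; S0-p>S1; S0-q>S2; S1-p>S3; S1-q>S4; S2-p>S5; S2-q>S6; S3-p>S3; S3-q>S4; S4-p>S5; S4-q>S7; S5-p>S3; S5-q>S4; S6-p>S5; S6-q>S6; S7-p>S8; S7-q>S7; S8-p>S9; S8-q>S10; S9-p>S9; S9-q>S10; S10-p>S8; S10-q>S7

Build one automaton per condition and run them in lockstep. One (7 states) tracks the last 2 symbols read; the other (4 states) tracks whether and how much of `pqq` has been seen. Each combined state is a pair, one component from each; accept when both components accept.
11 states suffice.
          p    q  
>  S0     S1   S2 
   S1     S3   S4 
   S2     S5   S6 
   S3     S3   S4 
   S4     S5   S7 
   S5     S3   S4 
   S6     S5   S6 
   S7     S8   S7 
   S8     S9  S10 
 * S9     S9  S10 
 * S10    S8   S7 
(> = start, * = accepting)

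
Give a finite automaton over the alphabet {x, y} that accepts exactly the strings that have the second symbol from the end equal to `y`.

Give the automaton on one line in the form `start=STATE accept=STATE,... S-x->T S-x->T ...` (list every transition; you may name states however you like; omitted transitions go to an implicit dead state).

start=s0 accept=s5,s6 s0-x->s1 s0-y->s2 s1-x->s3 s1-y->s4 s2-x->s5 s2-y->s6 s3-x->s3 s3-y->s4 s4-x->s5 s4-y->s6 s5-x->s3 s5-y->s4 s6-x->s5 s6-y->s6

A DFA must remember the last 2 symbols (since which symbol is second-to-last isn't known until the input ends). Use one state per possible window of the last ≤2 symbols; accept from those whose window starts with `y`.
        x   y  
>  s0   s1  s2 
   s1   s3  s4 
   s2   s5  s6 
   s3   s3  s4 
   s4   s5  s6 
 * s5   s3  s4 
 * s6   s5  s6 
(> = start, * = accepting)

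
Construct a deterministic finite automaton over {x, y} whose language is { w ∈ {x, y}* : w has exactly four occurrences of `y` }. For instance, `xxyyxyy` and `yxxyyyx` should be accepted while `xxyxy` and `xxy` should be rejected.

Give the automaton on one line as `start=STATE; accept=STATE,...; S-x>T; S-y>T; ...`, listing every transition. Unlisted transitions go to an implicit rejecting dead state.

Count `y`s, saturating at 5: states q0 through q4 mean 0 through 4 `y`s seen; q5 means more than 4. Each `y` increments (capped at q5); other symbols loop. Accept from {q4}.
A 6-state machine:
        x   y  
>  q0   q0  q1 
   q1   q1  q2 
   q2   q2  q3 
   q3   q3  q4 
 * q4   q4  q5 
   q5   q5  q5 
(> = start, * = accepting)

start=q0; accept=q4; q0-x>q0; q0-y>q1; q1-x>q1; q1-y>q2; q2-x>q2; q2-y>q3; q3-x>q3; q3-y>q4; q4-x>q4; q4-y>q5; q5-x>q5; q5-y>q5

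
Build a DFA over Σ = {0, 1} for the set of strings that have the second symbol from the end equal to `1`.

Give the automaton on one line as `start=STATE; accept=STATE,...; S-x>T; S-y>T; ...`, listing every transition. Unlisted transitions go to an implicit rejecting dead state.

start=s0; accept=s5,s6; s0-0>s1; s0-1>s2; s1-0>s3; s1-1>s4; s2-0>s5; s2-1>s6; s3-0>s3; s3-1>s4; s4-0>s5; s4-1>s6; s5-0>s3; s5-1>s4; s6-0>s5; s6-1>s6

Because acceptance depends on a position counted from the end, the machine has to buffer the most recent 2 symbols. Make each state the string of the last up-to-2 symbols read; on input `x` shift the window left and append `x`. Accept when the buffered window has length 2 and begins with `1`.
With 7 states:
        0   1  
>  s0   s1  s2 
   s1   s3  s4 
   s2   s5  s6 
   s3   s3  s4 
   s4   s5  s6 
 * s5   s3  s4 
 * s6   s5  s6 
(> = start, * = accepting)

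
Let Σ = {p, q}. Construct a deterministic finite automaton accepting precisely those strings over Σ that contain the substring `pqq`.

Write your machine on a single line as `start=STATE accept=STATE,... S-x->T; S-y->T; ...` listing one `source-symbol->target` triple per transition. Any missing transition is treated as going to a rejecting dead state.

start=s0; accept=s3; s0-p->s1; s0-q->s0; s1-p->s1; s1-q->s2; s2-p->s1; s2-q->s3; s3-p->s3; s3-q->s3

States s0..s2 record the length of the longest prefix of `pqq` that matches the current input suffix. Reaching s3 means `pqq` has been seen, and we stay there forever. Accept from s3.
4 states suffice.
        p   q  
>  s0   s1  s0 
   s1   s1  s2 
   s2   s1  s3 
 * s3   s3  s3 
(> = start, * = accepting)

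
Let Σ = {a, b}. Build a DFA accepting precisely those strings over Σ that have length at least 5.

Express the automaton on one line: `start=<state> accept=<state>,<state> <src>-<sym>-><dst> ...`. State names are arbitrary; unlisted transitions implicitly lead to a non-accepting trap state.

Count input length up to 6: every symbol moves from q0 toward q6, which means 'more than 5' and absorbs. Accept from {q5, q6}.
With 7 states:
        a   b  
>  q0   q1  q1 
   q1   q2  q2 
   q2   q3  q3 
   q3   q4  q4 
   q4   q5  q5 
 * q5   q6  q6 
 * q6   q6  q6 
(> = start, * = accepting)

start=q0 accept=q5,q6 q0-a->q1 q0-b->q1 q1-a->q2 q1-b->q2 q2-a->q3 q2-b->q3 q3-a->q4 q3-b->q4 q4-a->q5 q4-b->q5 q5-a->q6 q5-b->q6 q6-a->q6 q6-b->q6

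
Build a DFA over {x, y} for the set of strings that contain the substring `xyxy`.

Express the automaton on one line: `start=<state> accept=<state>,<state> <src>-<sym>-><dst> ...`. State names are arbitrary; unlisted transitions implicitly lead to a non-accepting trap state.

Track how much of `xyxy` has been matched so far: state s0 is no progress, s4 is the absorbing accept state reached once `xyxy` has occurred. Intermediate states record partial matches; on a mismatch, fall back to the longest reusable overlap.
With 5 states:
        x   y  
>  s0   s1  s0 
   s1   s1  s2 
   s2   s3  s0 
   s3   s1  s4 
 * s4   s4  s4 
(> = start, * = accepting)

start=s0 accept=s4 s0-x->s1 s0-y->s0 s1-x->s1 s1-y->s2 s2-x->s3 s2-y->s0 s3-x->s1 s3-y->s4 s4-x->s4 s4-y->s4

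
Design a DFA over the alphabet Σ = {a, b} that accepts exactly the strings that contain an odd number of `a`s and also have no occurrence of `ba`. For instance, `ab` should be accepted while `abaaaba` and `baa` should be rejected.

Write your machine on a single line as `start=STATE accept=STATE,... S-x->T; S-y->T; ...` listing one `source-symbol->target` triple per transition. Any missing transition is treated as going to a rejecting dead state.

Handle the two conditions separately and then intersect. One (2 states) tracks the count of `a`s modulo 2; the other (3 states) tracks partial matches of the forbidden pattern `ba`. Each combined state is a pair, one component from each; accept when both components accept.
A 6-state machine:
        a   b  
>  q0   q1  q2 
 * q1   q0  q3 
   q2   q4  q2 
 * q3   q5  q3 
   q4   q5  q4 
   q5   q4  q5 
(> = start, * = accepting)

start=q0; accept=q1,q3; q0-a->q1; q0-b->q2; q1-a->q0; q1-b->q3; q2-a->q4; q2-b->q2; q3-a->q5; q3-b->q3; q4-a->q5; q4-b->q4; q5-a->q4; q5-b->q5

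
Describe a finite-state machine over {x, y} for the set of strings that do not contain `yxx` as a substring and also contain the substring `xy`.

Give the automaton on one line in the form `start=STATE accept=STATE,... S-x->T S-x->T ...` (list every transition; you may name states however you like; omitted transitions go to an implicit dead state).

start=s0 accept=s3,s5 s0-x->s1 s0-y->s2 s1-x->s1 s1-y->s3 s2-x->s4 s2-y->s2 s3-x->s5 s3-y->s3 s4-x->s6 s4-y->s3 s5-x->s6 s5-y->s3 s6-x->s6 s6-y->s6

Run two small machines in parallel and take their product. The first has 4 states tracking partial matches of the forbidden pattern `yxx`; the second has 3 states tracking whether and how much of `xy` has been seen. A product state is a pair (one from each), accepting exactly when both do. Equivalent product states are then merged.
        x   y  
>  s0   s1  s2 
   s1   s1  s3 
   s2   s4  s2 
 * s3   s5  s3 
   s4   s6  s3 
 * s5   s6  s3 
   s6   s6  s6 
(> = start, * = accepting)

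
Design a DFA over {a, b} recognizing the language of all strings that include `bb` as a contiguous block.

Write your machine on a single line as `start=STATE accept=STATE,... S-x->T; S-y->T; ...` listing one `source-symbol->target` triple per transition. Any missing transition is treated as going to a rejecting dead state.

Track how much of `bb` has been matched so far: state S0 is no progress, S2 is the absorbing accept state reached once `bb` has occurred. Intermediate states record partial matches; on a mismatch, fall back to the longest reusable overlap.
With 3 states:
        a   b  
>  S0   S0  S1 
   S1   S0  S2 
 * S2   S2  S2 
(> = start, * = accepting)

start=S0; accept=S2; S0-a->S0; S0-b->S1; S1-a->S0; S1-b->S2; S2-a->S2; S2-b->S2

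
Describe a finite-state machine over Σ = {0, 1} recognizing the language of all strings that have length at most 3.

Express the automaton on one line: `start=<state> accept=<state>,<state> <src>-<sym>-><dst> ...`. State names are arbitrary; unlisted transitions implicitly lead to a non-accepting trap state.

start=s0 accept=s0,s1,s2,s3 s0-0->s1 s0-1->s1 s1-0->s2 s1-1->s2 s2-0->s3 s2-1->s3 s3-0->s4 s3-1->s4 s4-0->s4 s4-1->s4

We only need to distinguish lengths 0, 1, …, 3, and '>3'. Chain s0 → s1 → s2 → s3 → s4 on every symbol, with s4 looping. Accepting states: {s0, s1, s2, s3}.
A 5-state machine:
        0   1  
>* s0   s1  s1 
 * s1   s2  s2 
 * s2   s3  s3 
 * s3   s4  s4 
   s4   s4  s4 
(> = start, * = accepting)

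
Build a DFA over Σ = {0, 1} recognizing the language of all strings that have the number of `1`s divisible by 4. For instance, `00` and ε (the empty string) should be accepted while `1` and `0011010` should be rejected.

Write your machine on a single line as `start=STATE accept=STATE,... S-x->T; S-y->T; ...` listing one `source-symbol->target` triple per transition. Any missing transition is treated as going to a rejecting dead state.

start=s0; accept=s0; s0-0->s0; s0-1->s1; s1-0->s1; s1-1->s2; s2-0->s2; s2-1->s3; s3-0->s3; s3-1->s0

The only thing that matters is how many `1`s have appeared, reduced mod 4. Use one state per residue: s0 for 0, …, s3 for 3. Reading `1` moves to the next residue; anything else stays put. s0 is accepting.
4 states suffice.
        0   1  
>* s0   s0  s1 
   s1   s1  s2 
   s2   s2  s3 
   s3   s3  s0 
(> = start, * = accepting)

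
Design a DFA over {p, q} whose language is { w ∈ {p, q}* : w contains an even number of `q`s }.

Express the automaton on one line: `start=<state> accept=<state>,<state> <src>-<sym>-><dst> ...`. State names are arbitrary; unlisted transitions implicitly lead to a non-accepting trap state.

Keep the running count of `q`s modulo 2: each `q` advances along the cycle s0 → s1 → s0 while other symbols loop. Accept at s0.
2 states suffice.
        p   q  
>* s0   s0  s1 
   s1   s1  s0 
(> = start, * = accepting)

start=s0 accept=s0 s0-p->s0 s0-q->s1 s1-p->s1 s1-q->s0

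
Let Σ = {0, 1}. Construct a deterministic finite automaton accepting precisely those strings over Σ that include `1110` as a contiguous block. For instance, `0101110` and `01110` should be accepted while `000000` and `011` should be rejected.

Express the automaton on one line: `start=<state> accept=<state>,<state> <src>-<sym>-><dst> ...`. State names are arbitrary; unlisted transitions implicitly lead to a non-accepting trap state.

start=s0 accept=s4 s0-0->s0 s0-1->s1 s1-0->s0 s1-1->s2 s2-0->s0 s2-1->s3 s3-0->s4 s3-1->s3 s4-0->s4 s4-1->s4

States s0..s3 record the length of the longest prefix of `1110` that matches the current input suffix. Reaching s4 means `1110` has been seen, and we stay there forever. Accept from s4.
        0   1  
>  s0   s0  s1 
   s1   s0  s2 
   s2   s0  s3 
   s3   s4  s3 
 * s4   s4  s4 
(> = start, * = accepting)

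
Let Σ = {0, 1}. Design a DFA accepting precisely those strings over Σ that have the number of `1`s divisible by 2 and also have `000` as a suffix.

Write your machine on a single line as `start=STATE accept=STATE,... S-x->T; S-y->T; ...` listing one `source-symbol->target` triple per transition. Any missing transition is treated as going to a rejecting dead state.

Build one automaton per condition and run them in lockstep. The first has 2 states tracking the count of `1`s modulo 2; the second has 4 states tracking how much of the suffix `000` has currently been matched. A product state is a pair (one from each), accepting exactly when both do. Minimizing collapses redundant product states.
With 5 states:
        0   1  
>  s0   s1  s2 
   s1   s3  s2 
   s2   s2  s0 
   s3   s4  s2 
 * s4   s4  s2 
(> = start, * = accepting)

start=s0; accept=s4; s0-0->s1; s0-1->s2; s1-0->s3; s1-1->s2; s2-0->s2; s2-1->s0; s3-0->s4; s3-1->s2; s4-0->s4; s4-1->s2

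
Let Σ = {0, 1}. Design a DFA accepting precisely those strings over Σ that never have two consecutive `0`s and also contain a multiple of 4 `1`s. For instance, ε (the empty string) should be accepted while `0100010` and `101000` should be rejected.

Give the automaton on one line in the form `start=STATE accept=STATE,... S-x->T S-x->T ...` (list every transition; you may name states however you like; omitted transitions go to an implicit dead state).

Handle the two conditions separately and then intersect. The first has 3 states tracking partial matches of the forbidden pattern `00`; the second has 4 states tracking the count of `1`s modulo 4. A product state is a pair (one from each), accepting exactly when both do. Minimizing collapses redundant product states.
9 states suffice.
       0  1 
>* A   B  C 
 * B   D  C 
   C   E  F 
   D   D  D 
   E   D  F 
   F   G  H 
   G   D  H 
   H   I  A 
   I   D  A 
(> = start, * = accepting)

start=A accept=A,B A-0->B A-1->C B-0->D B-1->C C-0->E C-1->F D-0->D D-1->D E-0->D E-1->F F-0->G F-1->H G-0->D G-1->H H-0->I H-1->A I-0->D I-1->A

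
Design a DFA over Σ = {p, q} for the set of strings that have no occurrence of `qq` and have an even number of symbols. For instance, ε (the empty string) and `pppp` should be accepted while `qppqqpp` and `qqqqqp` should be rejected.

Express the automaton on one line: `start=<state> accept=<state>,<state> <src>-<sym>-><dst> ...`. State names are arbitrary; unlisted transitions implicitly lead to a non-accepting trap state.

Run two small machines in parallel and take their product. The first has 3 states tracking partial matches of the forbidden pattern `qq`; the second has 2 states tracking the input length modulo 2. A product state is a pair (one from each), accepting exactly when both do.
        p   q  
>* s0   s1  s2 
   s1   s0  s3 
   s2   s0  s4 
 * s3   s1  s5 
   s4   s5  s5 
   s5   s4  s4 
(> = start, * = accepting)

start=s0 accept=s0,s3 s0-p->s1 s0-q->s2 s1-p->s0 s1-q->s3 s2-p->s0 s2-q->s4 s3-p->s1 s3-q->s5 s4-p->s5 s4-q->s5 s5-p->s4 s5-q->s4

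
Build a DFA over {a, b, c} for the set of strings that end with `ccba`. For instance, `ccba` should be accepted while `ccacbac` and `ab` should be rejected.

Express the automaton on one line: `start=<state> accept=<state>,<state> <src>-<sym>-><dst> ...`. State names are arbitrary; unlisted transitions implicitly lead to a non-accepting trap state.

start=S0 accept=S4 S0-a->S0 S0-b->S0 S0-c->S1 S1-a->S0 S1-b->S0 S1-c->S2 S2-a->S0 S2-b->S3 S2-c->S2 S3-a->S4 S3-b->S0 S3-c->S1 S4-a->S0 S4-b->S0 S4-c->S1

Remember how much of `ccba` the current input suffix matches. State S0 means no match yet; S1 means the last symbol is `c`; S2 means the last 2 symbols are `cc`; S3 means the last 3 symbols are `ccb`; S4 means the last 4 symbols are `ccba`. Only S4 accepts. On a mismatch, fall back to the longest proper suffix that is still a prefix of `ccba`.
With 5 states:
        a   b   c  
>  S0   S0  S0  S1 
   S1   S0  S0  S2 
   S2   S0  S3  S2 
   S3   S4  S0  S1 
 * S4   S0  S0  S1 
(> = start, * = accepting)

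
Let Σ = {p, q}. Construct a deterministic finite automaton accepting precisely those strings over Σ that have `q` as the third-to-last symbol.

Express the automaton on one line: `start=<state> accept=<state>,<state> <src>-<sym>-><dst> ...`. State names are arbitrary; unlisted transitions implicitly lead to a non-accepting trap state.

Because acceptance depends on a position counted from the end, the machine has to buffer the most recent 3 symbols. Make each state the string of the last up-to-3 symbols read; on input `x` shift the window left and append `x`. Accept when the buffered window has length 3 and begins with `q`.
A 15-state machine:
          p    q  
>  s0     s1   s2 
   s1     s3   s4 
   s2     s5   s6 
   s3     s7   s8 
   s4     s9  s10 
   s5    s11  s12 
   s6    s13  s14 
   s7     s7   s8 
   s8     s9  s10 
   s9    s11  s12 
   s10   s13  s14 
 * s11    s7   s8 
 * s12    s9  s10 
 * s13   s11  s12 
 * s14   s13  s14 
(> = start, * = accepting)

start=s0 accept=s11,s12,s13,s14 s0-p->s1 s0-q->s2 s1-p->s3 s1-q->s4 s2-p->s5 s2-q->s6 s3-p->s7 s3-q->s8 s4-p->s9 s4-q->s10 s5-p->s11 s5-q->s12 s6-p->s13 s6-q->s14 s7-p->s7 s7-q->s8 s8-p->s9 s8-q->s10 s9-p->s11 s9-q->s12 s10-p->s13 s10-q->s14 s11-p->s7 s11-q->s8 s12-p->s9 s12-q->s10 s13-p->s11 s13-q->s12 s14-p->s13 s14-q->s14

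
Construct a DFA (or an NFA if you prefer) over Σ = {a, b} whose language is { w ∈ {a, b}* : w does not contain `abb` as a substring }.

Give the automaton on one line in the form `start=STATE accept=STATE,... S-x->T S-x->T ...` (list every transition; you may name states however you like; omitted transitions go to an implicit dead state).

start=q0 accept=q0,q1,q2 q0-a->q1 q0-b->q0 q1-a->q1 q1-b->q2 q2-a->q1 q2-b->q3 q3-a->q3 q3-b->q3

Track partial matches of the forbidden pattern `abb`. State q3 is a dead state reached once `abb` has occurred; every other state accepts. q0 means no part of `abb` is currently matched.
A 4-state machine:
        a   b  
>* q0   q1  q0 
 * q1   q1  q2 
 * q2   q1  q3 
   q3   q3  q3 
(> = start, * = accepting)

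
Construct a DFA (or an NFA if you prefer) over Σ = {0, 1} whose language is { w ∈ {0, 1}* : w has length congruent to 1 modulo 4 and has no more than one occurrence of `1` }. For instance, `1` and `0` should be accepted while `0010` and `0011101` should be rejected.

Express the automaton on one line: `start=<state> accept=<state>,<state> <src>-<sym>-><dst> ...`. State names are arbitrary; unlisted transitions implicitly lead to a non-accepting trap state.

start=q0 accept=q1,q2 q0-0->q1 q0-1->q2 q1-0->q3 q1-1->q4 q2-0->q4 q2-1->q5 q3-0->q6 q3-1->q7 q4-0->q7 q4-1->q5 q5-0->q5 q5-1->q5 q6-0->q0 q6-1->q8 q7-0->q8 q7-1->q5 q8-0->q2 q8-1->q5

Run two small machines in parallel and take their product. The first has 4 states tracking the input length modulo 4; the second has 3 states tracking the count of `1`s, saturating at 2. A product state is a pair (one from each), accepting exactly when both do. Minimizing collapses redundant product states.
With 9 states:
        0   1  
>  q0   q1  q2 
 * q1   q3  q4 
 * q2   q4  q5 
   q3   q6  q7 
   q4   q7  q5 
   q5   q5  q5 
   q6   q0  q8 
   q7   q8  q5 
   q8   q2  q5 
(> = start, * = accepting)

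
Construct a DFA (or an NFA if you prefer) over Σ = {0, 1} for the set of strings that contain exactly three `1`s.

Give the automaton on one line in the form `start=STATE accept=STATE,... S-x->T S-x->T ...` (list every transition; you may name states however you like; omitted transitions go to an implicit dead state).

start=q0 accept=q3 q0-0->q0 q0-1->q1 q1-0->q1 q1-1->q2 q2-0->q2 q2-1->q3 q3-0->q3 q3-1->q4 q4-0->q4 q4-1->q4

Only the number of `1`s matters, and only up to 4. Make a chain q0 → q1 → q2 → q3 → q4 advanced by each `1` (with q4 absorbing); every other symbol self-loops. The accepting set is {q3}.
        0   1  
>  q0   q0  q1 
   q1   q1  q2 
   q2   q2  q3 
 * q3   q3  q4 
   q4   q4  q4 
(> = start, * = accepting)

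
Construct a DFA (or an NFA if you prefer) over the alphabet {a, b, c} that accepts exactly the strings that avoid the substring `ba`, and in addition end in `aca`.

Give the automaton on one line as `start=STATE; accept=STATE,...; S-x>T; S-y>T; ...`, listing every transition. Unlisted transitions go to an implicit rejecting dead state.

Handle the two conditions separately and then intersect. The first has 3 states tracking partial matches of the forbidden pattern `ba`; the second has 4 states tracking how much of the suffix `aca` has currently been matched. A product state is a pair (one from each), accepting exactly when both do.
        a   b   c  
>  s0   s1  s2  s0 
   s1   s1  s2  s3 
   s2   s4  s2  s0 
   s3   s5  s2  s0 
   s4   s4  s6  s7 
 * s5   s1  s2  s3 
   s6   s4  s6  s6 
   s7   s8  s6  s6 
   s8   s4  s6  s7 
(> = start, * = accepting)

start=s0; accept=s5; s0-a>s1; s0-b>s2; s0-c>s0; s1-a>s1; s1-b>s2; s1-c>s3; s2-a>s4; s2-b>s2; s2-c>s0; s3-a>s5; s3-b>s2; s3-c>s0; s4-a>s4; s4-b>s6; s4-c>s7; s5-a>s1; s5-b>s2; s5-c>s3; s6-a>s4; s6-b>s6; s6-c>s6; s7-a>s8; s7-b>s6; s7-c>s6; s8-a>s4; s8-b>s6; s8-c>s7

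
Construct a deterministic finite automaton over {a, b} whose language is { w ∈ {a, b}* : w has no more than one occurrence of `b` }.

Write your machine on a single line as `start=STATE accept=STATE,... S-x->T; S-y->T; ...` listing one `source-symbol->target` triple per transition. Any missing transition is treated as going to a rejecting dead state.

start=q0; accept=q0,q1; q0-a->q0; q0-b->q1; q1-a->q1; q1-b->q2; q2-a->q2; q2-b->q2

Count `b`s, saturating at 2: state q0 means no `b` yet, q1 means one `b` seen, q2 means more than one. Each `b` increments (capped at q2); other symbols loop. Accept from {q0, q1}.
With 3 states:
        a   b  
>* q0   q0  q1 
 * q1   q1  q2 
   q2   q2  q2 
(> = start, * = accepting)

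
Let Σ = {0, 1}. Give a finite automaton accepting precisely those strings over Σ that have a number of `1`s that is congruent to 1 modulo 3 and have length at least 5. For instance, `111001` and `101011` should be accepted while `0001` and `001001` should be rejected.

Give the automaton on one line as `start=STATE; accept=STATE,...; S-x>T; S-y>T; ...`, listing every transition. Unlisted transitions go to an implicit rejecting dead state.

start=q0; accept=q13,q16; q0-0>q1; q0-1>q2; q1-0>q3; q1-1>q4; q2-0>q4; q2-1>q5; q3-0>q6; q3-1>q7; q4-0>q7; q4-1>q8; q5-0>q8; q5-1>q6; q6-0>q9; q6-1>q10; q7-0>q10; q7-1>q11; q8-0>q11; q8-1>q9; q9-0>q12; q9-1>q13; q10-0>q13; q10-1>q14; q11-0>q14; q11-1>q12; q12-0>q15; q12-1>q16; q13-0>q16; q13-1>q17; q14-0>q17; q14-1>q15; q15-0>q15; q15-1>q16; q16-0>q16; q16-1>q17; q17-0>q17; q17-1>q15

Run two small machines in parallel and take their product. The first has 3 states tracking the count of `1`s modulo 3; the second has 7 states tracking the input length, saturating at 6. A product state is a pair (one from each), accepting exactly when both do.
          0    1  
>  q0     q1   q2 
   q1     q3   q4 
   q2     q4   q5 
   q3     q6   q7 
   q4     q7   q8 
   q5     q8   q6 
   q6     q9  q10 
   q7    q10  q11 
   q8    q11   q9 
   q9    q12  q13 
   q10   q13  q14 
   q11   q14  q12 
   q12   q15  q16 
 * q13   q16  q17 
   q14   q17  q15 
   q15   q15  q16 
 * q16   q16  q17 
   q17   q17  q15 
(> = start, * = accepting)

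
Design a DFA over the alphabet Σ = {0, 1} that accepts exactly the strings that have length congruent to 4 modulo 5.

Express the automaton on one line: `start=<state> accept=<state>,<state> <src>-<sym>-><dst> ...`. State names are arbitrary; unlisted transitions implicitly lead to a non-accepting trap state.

start=q0 accept=q4 q0-0->q1 q0-1->q1 q1-0->q2 q1-1->q2 q2-0->q3 q2-1->q3 q3-0->q4 q3-1->q4 q4-0->q0 q4-1->q0

Only the length mod 5 matters, so use a 5-cycle: from any state, every input symbol moves to the next state, wrapping q4 back to q0. Mark q4 accepting.
With 5 states:
        0   1  
>  q0   q1  q1 
   q1   q2  q2 
   q2   q3  q3 
   q3   q4  q4 
 * q4   q0  q0 
(> = start, * = accepting)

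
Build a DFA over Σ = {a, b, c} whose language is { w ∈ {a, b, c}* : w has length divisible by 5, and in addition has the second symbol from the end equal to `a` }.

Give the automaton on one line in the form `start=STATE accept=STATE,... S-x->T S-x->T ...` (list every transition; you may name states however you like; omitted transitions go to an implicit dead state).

start=q0 accept=q6 q0-a->q1 q0-b->q1 q0-c->q1 q1-a->q2 q1-b->q2 q1-c->q2 q2-a->q3 q2-b->q3 q2-c->q3 q3-a->q4 q3-b->q5 q3-c->q5 q4-a->q6 q4-b->q6 q4-c->q6 q5-a->q0 q5-b->q0 q5-c->q0 q6-a->q1 q6-b->q1 q6-c->q1

Run two small machines in parallel and take their product. The first has 5 states tracking the input length modulo 5; the second has 13 states tracking the last 2 symbols read. A product state is a pair (one from each), accepting exactly when both do. Minimizing collapses redundant product states.
A 7-state machine:
        a   b   c  
>  q0   q1  q1  q1 
   q1   q2  q2  q2 
   q2   q3  q3  q3 
   q3   q4  q5  q5 
   q4   q6  q6  q6 
   q5   q0  q0  q0 
 * q6   q1  q1  q1 
(> = start, * = accepting)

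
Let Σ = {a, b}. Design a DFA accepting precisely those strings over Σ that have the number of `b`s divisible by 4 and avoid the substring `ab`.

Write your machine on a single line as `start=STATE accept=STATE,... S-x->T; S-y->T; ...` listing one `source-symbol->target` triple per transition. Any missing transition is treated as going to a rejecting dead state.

start=s0; accept=s0,s1; s0-a->s1; s0-b->s2; s1-a->s1; s1-b->s3; s2-a->s4; s2-b->s5; s3-a->s3; s3-b->s6; s4-a->s4; s4-b->s6; s5-a->s7; s5-b->s8; s6-a->s6; s6-b->s9; s7-a->s7; s7-b->s9; s8-a->s10; s8-b->s0; s9-a->s9; s9-b->s11; s10-a->s10; s10-b->s11; s11-a->s11; s11-b->s3

Handle the two conditions separately and then intersect. One (4 states) tracks the count of `b`s modulo 4; the other (3 states) tracks partial matches of the forbidden pattern `ab`. Each combined state is a pair, one component from each; accept when both components accept.
12 states suffice.
          a    b  
>* s0     s1   s2 
 * s1     s1   s3 
   s2     s4   s5 
   s3     s3   s6 
   s4     s4   s6 
   s5     s7   s8 
   s6     s6   s9 
   s7     s7   s9 
   s8    s10   s0 
   s9     s9  s11 
   s10   s10  s11 
   s11   s11   s3 
(> = start, * = accepting)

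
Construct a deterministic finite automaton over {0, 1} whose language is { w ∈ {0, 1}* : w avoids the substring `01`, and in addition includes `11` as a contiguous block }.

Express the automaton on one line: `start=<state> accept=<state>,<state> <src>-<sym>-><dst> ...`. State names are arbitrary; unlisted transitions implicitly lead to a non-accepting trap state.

Run two small machines in parallel and take their product. One (3 states) tracks partial matches of the forbidden pattern `01`; the other (3 states) tracks whether and how much of `11` has been seen. Each combined state is a pair, one component from each; accept when both components accept. Minimizing collapses redundant product states.
A 5-state machine:
        0   1  
>  q0   q1  q2 
   q1   q1  q1 
   q2   q1  q3 
 * q3   q4  q3 
 * q4   q4  q1 
(> = start, * = accepting)

start=q0 accept=q3,q4 q0-0->q1 q0-1->q2 q1-0->q1 q1-1->q1 q2-0->q1 q2-1->q3 q3-0->q4 q3-1->q3 q4-0->q4 q4-1->q1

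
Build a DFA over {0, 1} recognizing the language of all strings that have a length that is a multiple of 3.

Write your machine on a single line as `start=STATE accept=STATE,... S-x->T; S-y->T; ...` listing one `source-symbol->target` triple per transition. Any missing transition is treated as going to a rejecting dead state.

Count input length modulo 3: every symbol advances one step around the cycle A → B → C → A. Accept at A.
With 3 states:
       0  1 
>* A   B  B 
   B   C  C 
   C   A  A 
(> = start, * = accepting)

start=A; accept=A; A-0->B; A-1->B; B-0->C; B-1->C; C-0->A; C-1->A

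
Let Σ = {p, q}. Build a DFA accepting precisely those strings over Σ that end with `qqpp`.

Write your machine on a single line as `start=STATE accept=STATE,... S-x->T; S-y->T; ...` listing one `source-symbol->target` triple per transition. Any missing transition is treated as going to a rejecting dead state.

start=s0; accept=s4; s0-p->s0; s0-q->s1; s1-p->s0; s1-q->s2; s2-p->s3; s2-q->s2; s3-p->s4; s3-q->s1; s4-p->s0; s4-q->s1

Let each state record the length of the longest suffix of the input read so far that is also a prefix of `qqpp`. s1 means the last symbol is `q`; s2 means the last 2 symbols are `qq`; s3 means the last 3 symbols are `qqp`; s4 means the last 4 symbols are `qqpp`. Accept only at s4, where the string currently ends in `qqpp`.
A 5-state machine:
        p   q  
>  s0   s0  s1 
   s1   s0  s2 
   s2   s3  s2 
   s3   s4  s1 
 * s4   s0  s1 
(> = start, * = accepting)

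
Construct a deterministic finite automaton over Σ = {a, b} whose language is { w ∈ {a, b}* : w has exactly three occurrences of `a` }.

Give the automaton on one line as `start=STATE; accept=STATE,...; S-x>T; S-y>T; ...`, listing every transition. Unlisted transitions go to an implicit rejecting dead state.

Only the number of `a`s matters, and only up to 4. Make a chain q0 → q1 → q2 → q3 → q4 advanced by each `a` (with q4 absorbing); every other symbol self-loops. The accepting set is {q3}.
5 states suffice.
        a   b  
>  q0   q1  q0 
   q1   q2  q1 
   q2   q3  q2 
 * q3   q4  q3 
   q4   q4  q4 
(> = start, * = accepting)

start=q0; accept=q3; q0-a>q1; q0-b>q0; q1-a>q2; q1-b>q1; q2-a>q3; q2-b>q2; q3-a>q4; q3-b>q3; q4-a>q4; q4-b>q4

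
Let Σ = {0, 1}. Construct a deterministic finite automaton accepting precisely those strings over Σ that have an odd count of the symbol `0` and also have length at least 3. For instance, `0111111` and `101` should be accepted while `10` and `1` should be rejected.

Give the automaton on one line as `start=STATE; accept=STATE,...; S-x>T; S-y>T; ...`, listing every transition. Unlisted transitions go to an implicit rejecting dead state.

start=q0; accept=q5,q8; q0-0>q1; q0-1>q2; q1-0>q3; q1-1>q4; q2-0>q4; q2-1>q3; q3-0>q5; q3-1>q6; q4-0>q6; q4-1>q5; q5-0>q7; q5-1>q8; q6-0>q8; q6-1>q7; q7-0>q8; q7-1>q7; q8-0>q7; q8-1>q8

Build one automaton per condition and run them in lockstep. One (2 states) tracks the count of `0`s modulo 2; the other (5 states) tracks the input length, saturating at 4. Each combined state is a pair, one component from each; accept when both components accept.
With 9 states:
        0   1  
>  q0   q1  q2 
   q1   q3  q4 
   q2   q4  q3 
   q3   q5  q6 
   q4   q6  q5 
 * q5   q7  q8 
   q6   q8  q7 
   q7   q8  q7 
 * q8   q7  q8 
(> = start, * = accepting)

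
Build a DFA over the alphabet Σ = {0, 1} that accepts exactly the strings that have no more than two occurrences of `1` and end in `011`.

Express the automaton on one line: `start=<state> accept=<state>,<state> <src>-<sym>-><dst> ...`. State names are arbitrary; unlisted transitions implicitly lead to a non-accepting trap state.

start=q0 accept=q4 q0-0->q1 q0-1->q2 q1-0->q1 q1-1->q3 q2-0->q2 q2-1->q2 q3-0->q2 q3-1->q4 q4-0->q2 q4-1->q2

Handle the two conditions separately and then intersect. The first has 4 states tracking the count of `1`s, saturating at 3; the second has 4 states tracking how much of the suffix `011` has currently been matched. A product state is a pair (one from each), accepting exactly when both do. After merging equivalent states the machine shrinks.
5 states suffice.
        0   1  
>  q0   q1  q2 
   q1   q1  q3 
   q2   q2  q2 
   q3   q2  q4 
 * q4   q2  q2 
(> = start, * = accepting)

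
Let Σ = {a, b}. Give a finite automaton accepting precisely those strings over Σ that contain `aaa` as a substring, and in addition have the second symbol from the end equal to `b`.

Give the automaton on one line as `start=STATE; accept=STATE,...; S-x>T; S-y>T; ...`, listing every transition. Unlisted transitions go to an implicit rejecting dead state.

start=q0; accept=q9,q10; q0-a>q1; q0-b>q2; q1-a>q3; q1-b>q4; q2-a>q5; q2-b>q6; q3-a>q7; q3-b>q4; q4-a>q5; q4-b>q6; q5-a>q3; q5-b>q4; q6-a>q5; q6-b>q6; q7-a>q7; q7-b>q8; q8-a>q9; q8-b>q10; q9-a>q7; q9-b>q8; q10-a>q9; q10-b>q10

Handle the two conditions separately and then intersect. One (4 states) tracks whether and how much of `aaa` has been seen; the other (7 states) tracks the last 2 symbols read. Each combined state is a pair, one component from each; accept when both components accept.
With 11 states:
          a    b  
>  q0     q1   q2 
   q1     q3   q4 
   q2     q5   q6 
   q3     q7   q4 
   q4     q5   q6 
   q5     q3   q4 
   q6     q5   q6 
   q7     q7   q8 
   q8     q9  q10 
 * q9     q7   q8 
 * q10    q9  q10 
(> = start, * = accepting)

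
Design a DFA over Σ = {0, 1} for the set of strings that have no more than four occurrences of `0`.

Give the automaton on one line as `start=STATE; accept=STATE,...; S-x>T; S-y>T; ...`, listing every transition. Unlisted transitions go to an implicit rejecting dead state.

Count `0`s, saturating at 5: states q0 through q4 mean 0 through 4 `0`s seen; q5 means more than 4. Each `0` increments (capped at q5); other symbols loop. Accept from {q0, q1, q2, q3, q4}.
        0   1  
>* q0   q1  q0 
 * q1   q2  q1 
 * q2   q3  q2 
 * q3   q4  q3 
 * q4   q5  q4 
   q5   q5  q5 
(> = start, * = accepting)

start=q0; accept=q0,q1,q2,q3,q4; q0-0>q1; q0-1>q0; q1-0>q2; q1-1>q1; q2-0>q3; q2-1>q2; q3-0>q4; q3-1>q3; q4-0>q5; q4-1>q4; q5-0>q5; q5-1>q5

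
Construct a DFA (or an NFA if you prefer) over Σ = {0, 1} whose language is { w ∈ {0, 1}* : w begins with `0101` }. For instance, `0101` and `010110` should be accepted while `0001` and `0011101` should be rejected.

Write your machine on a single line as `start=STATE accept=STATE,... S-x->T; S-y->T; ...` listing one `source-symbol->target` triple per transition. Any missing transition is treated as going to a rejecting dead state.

Check the first 4 symbols one by one: s0 through s3 record how many have matched `0101` so far; any wrong symbol goes to the dead state s5. After all 4 match we enter the accepting sink s4.
With 6 states:
        0   1  
>  s0   s1  s5 
   s1   s5  s2 
   s2   s3  s5 
   s3   s5  s4 
 * s4   s4  s4 
   s5   s5  s5 
(> = start, * = accepting)

start=s0; accept=s4; s0-0->s1; s0-1->s5; s1-0->s5; s1-1->s2; s2-0->s3; s2-1->s5; s3-0->s5; s3-1->s4; s4-0->s4; s4-1->s4; s5-0->s5; s5-1->s5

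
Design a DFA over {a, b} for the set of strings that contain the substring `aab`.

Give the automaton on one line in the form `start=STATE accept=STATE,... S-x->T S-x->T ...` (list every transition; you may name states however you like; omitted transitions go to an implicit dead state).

Track how much of `aab` has been matched so far: state q0 is no progress, q3 is the absorbing accept state reached once `aab` has occurred. Intermediate states record partial matches; on a mismatch, fall back to the longest reusable overlap.
With 4 states:
        a   b  
>  q0   q1  q0 
   q1   q2  q0 
   q2   q2  q3 
 * q3   q3  q3 
(> = start, * = accepting)

start=q0 accept=q3 q0-a->q1 q0-b->q0 q1-a->q2 q1-b->q0 q2-a->q2 q2-b->q3 q3-a->q3 q3-b->q3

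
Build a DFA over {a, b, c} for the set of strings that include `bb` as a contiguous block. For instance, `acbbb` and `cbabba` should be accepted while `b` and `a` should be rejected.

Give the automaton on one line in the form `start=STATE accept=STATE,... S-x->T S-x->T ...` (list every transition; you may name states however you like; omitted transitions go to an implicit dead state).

start=s0 accept=s2 s0-a->s0 s0-b->s1 s0-c->s0 s1-a->s0 s1-b->s2 s1-c->s0 s2-a->s2 s2-b->s2 s2-c->s2

States s0..s1 record the length of the longest prefix of `bb` that matches the current input suffix. Reaching s2 means `bb` has been seen, and we stay there forever. Accept from s2.
        a   b   c  
>  s0   s0  s1  s0 
   s1   s0  s2  s0 
 * s2   s2  s2  s2 
(> = start, * = accepting)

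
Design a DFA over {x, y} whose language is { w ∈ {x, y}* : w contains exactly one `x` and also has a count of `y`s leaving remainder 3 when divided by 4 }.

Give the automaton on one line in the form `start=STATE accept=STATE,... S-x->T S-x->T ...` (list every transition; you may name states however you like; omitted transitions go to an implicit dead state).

start=A accept=K A-x->B A-y->C B-x->D B-y->E C-x->E C-y->F D-x->D D-y->G E-x->G E-y->H F-x->H F-y->I G-x->G G-y->J H-x->J H-y->K I-x->K I-y->A J-x->J J-y->L K-x->L K-y->B L-x->L L-y->D

Run two small machines in parallel and take their product. One (3 states) tracks the count of `x`s, saturating at 2; the other (4 states) tracks the count of `y`s modulo 4. Each combined state is a pair, one component from each; accept when both components accept.
A 12-state machine:
       x  y 
>  A   B  C 
   B   D  E 
   C   E  F 
   D   D  G 
   E   G  H 
   F   H  I 
   G   G  J 
   H   J  K 
   I   K  A 
   J   J  L 
 * K   L  B 
   L   L  D 
(> = start, * = accepting)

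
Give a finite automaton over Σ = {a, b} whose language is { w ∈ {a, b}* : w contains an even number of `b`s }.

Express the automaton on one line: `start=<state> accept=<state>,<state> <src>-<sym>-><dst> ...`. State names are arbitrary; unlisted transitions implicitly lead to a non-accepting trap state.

Keep the running count of `b`s modulo 2: each `b` advances along the cycle q0 → q1 → q0 while other symbols loop. Accept at q0.
2 states suffice.
        a   b  
>* q0   q0  q1 
   q1   q1  q0 
(> = start, * = accepting)

start=q0 accept=q0 q0-a->q0 q0-b->q1 q1-a->q1 q1-b->q0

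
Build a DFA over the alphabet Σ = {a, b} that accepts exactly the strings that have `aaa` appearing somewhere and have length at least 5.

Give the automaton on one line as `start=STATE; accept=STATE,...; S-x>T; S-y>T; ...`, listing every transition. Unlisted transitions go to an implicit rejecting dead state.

Handle the two conditions separately and then intersect. One (4 states) tracks whether and how much of `aaa` has been seen; the other (7 states) tracks the input length, saturating at 6. Each combined state is a pair, one component from each; accept when both components accept. Minimizing collapses redundant product states.
With 12 states:
          a    b  
>  q0     q1   q2 
   q1     q3   q4 
   q2     q5   q4 
   q3     q6   q4 
   q4     q7   q4 
   q5     q8   q4 
   q6     q9   q9 
   q7    q10   q4 
   q8     q9   q4 
   q9    q11  q11 
   q10   q11   q4 
 * q11   q11  q11 
(> = start, * = accepting)

start=q0; accept=q11; q0-a>q1; q0-b>q2; q1-a>q3; q1-b>q4; q2-a>q5; q2-b>q4; q3-a>q6; q3-b>q4; q4-a>q7; q4-b>q4; q5-a>q8; q5-b>q4; q6-a>q9; q6-b>q9; q7-a>q10; q7-b>q4; q8-a>q9; q8-b>q4; q9-a>q11; q9-b>q11; q10-a>q11; q10-b>q4; q11-a>q11; q11-b>q11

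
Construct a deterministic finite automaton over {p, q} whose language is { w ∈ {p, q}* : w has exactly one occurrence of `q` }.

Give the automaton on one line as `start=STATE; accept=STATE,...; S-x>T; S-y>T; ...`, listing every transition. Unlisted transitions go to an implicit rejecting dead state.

Count `q`s, saturating at 2: state s0 means no `q` yet, s1 means one `q` seen, s2 means more than one. Each `q` increments (capped at s2); other symbols loop. Accept from {s1}.
3 states suffice.
        p   q  
>  s0   s0  s1 
 * s1   s1  s2 
   s2   s2  s2 
(> = start, * = accepting)

start=s0; accept=s1; s0-p>s0; s0-q>s1; s1-p>s1; s1-q>s2; s2-p>s2; s2-q>s2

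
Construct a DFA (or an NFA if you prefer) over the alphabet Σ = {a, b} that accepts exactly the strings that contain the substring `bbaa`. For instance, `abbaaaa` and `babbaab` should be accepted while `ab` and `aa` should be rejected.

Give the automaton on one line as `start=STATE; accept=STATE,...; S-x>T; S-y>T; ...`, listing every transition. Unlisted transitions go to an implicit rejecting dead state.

Track how much of `bbaa` has been matched so far: state s0 is no progress, s4 is the absorbing accept state reached once `bbaa` has occurred. Intermediate states record partial matches; on a mismatch, fall back to the longest reusable overlap.
5 states suffice.
        a   b  
>  s0   s0  s1 
   s1   s0  s2 
   s2   s3  s2 
   s3   s4  s1 
 * s4   s4  s4 
(> = start, * = accepting)

start=s0; accept=s4; s0-a>s0; s0-b>s1; s1-a>s0; s1-b>s2; s2-a>s3; s2-b>s2; s3-a>s4; s3-b>s1; s4-a>s4; s4-b>s4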